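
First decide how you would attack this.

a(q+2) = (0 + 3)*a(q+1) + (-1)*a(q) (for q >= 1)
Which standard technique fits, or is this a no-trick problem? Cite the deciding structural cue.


Method: the characteristic-root method — try a geometric ansatz r^q: constant coefficients turn the recurrence into one polynomial equation in r.


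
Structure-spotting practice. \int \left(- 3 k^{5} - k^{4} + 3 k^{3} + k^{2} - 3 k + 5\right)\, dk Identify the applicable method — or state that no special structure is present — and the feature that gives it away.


Diagnosis: no special technique — every term is a constant multiple of a power of k; term-wise power-rule integration needs no preliminary transformation.


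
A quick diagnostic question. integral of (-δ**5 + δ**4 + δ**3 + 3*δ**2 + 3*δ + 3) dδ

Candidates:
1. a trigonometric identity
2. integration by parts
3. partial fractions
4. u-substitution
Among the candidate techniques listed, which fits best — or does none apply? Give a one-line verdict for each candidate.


Best approach: no special technique — scan for structure and find none: constant multiples of powers of δ, integrate directly.
- a trigonometric identity: there is no trigonometric structure at all — the integrand carries no sine or cosine to rewrite.
- integration by parts: parts would only shuffle a directly integrable integrand.
- partial fractions: the expression is not a ratio of polynomials that decomposes further.
- u-substitution — any workable substitution here is cosmetic — the integrand is already in directly integrable form.


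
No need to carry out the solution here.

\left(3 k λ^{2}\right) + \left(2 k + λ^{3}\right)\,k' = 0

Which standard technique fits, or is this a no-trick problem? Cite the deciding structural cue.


Diagnosis: the exact-equation method — the compatibility test passes: the k-derivative of 3 k λ^{2} matches the λ-derivative of 2 k + λ^{3}, so integrate a potential.


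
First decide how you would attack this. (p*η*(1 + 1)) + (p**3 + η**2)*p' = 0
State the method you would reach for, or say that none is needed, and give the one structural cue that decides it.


Technique: the exact-equation method — equality of cross partials is the green light — assemble the potential function term by term.


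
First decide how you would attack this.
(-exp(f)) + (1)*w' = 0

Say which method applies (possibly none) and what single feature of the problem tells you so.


Technique: no special technique — solved for the derivative, no w appears — this is antidifferentiation in f wearing ODE clothing.


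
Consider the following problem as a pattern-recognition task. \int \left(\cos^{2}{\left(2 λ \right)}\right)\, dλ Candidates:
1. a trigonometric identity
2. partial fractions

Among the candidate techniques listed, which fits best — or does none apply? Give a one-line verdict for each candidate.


Method: a trigonometric identity — the exponent on \cos^{2}{\left(2 λ \right)} is even — the power-reduction identity is the standard preprocessing step.
- a trigonometric identity — applicable, and directly so.
- partial fractions — there is no rational-function structure to decompose.


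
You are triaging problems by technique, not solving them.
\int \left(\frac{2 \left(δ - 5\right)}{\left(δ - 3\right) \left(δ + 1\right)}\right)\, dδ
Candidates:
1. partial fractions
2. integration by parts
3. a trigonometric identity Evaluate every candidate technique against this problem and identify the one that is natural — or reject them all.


Diagnosis: partial fractions — a proper rational integrand whose denominator splits into simpler factors — decompose into partial fractions first.
- partial fractions: applicable, and directly so.
- integration by parts: there is no nonconstant-polynomial-times-kernel split with an exp, sine, cosine (degree-1 argument), or logarithm partner.
- a trigonometric identity — no sine or cosine appears, so there is nothing for a trigonometric identity to act on.


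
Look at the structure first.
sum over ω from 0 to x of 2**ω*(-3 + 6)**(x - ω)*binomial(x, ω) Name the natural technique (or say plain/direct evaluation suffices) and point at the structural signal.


Diagnosis: the binomial theorem — binomial(x, ω) weighting matched powers of 2 and (-3 + 6) is the expanded form of (2 + (-3 + 6))^x — fold it back up.


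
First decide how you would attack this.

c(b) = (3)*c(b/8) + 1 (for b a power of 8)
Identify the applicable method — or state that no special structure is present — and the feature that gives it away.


Diagnosis: the master substitution — the index is divided (b/8), not shifted — substitute b = 8^m to straighten it into a shift recurrence.


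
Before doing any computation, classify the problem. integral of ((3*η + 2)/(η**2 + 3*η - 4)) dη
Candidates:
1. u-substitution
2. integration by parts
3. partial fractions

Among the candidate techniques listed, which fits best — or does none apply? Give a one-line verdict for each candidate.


Verdict: partial fractions — break η**2 + 3*η - 4 into its roots and the integral splits into logarithm-sized bites.
- u-substitution — no subexpression of the integrand pairs with its own derivative as a factor — individual terms may offer their own substitutions, but any change of variable covering the whole integral would have to be constructed from outside the expression.
- integration by parts — no split into a nonconstant polynomial times one of the standard kernels — exp, sine, or cosine of a linear argument, or a logarithm — applies here.
- partial fractions — a fit — the right tool for this form.


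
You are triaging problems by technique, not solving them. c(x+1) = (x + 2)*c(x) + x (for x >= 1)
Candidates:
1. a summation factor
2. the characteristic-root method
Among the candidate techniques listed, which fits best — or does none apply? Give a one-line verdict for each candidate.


Diagnosis: a summation factor — one step of memory with a weight x + 2 that changes as the index grows — the summation-factor construction is built for this.
- a summation factor — applies; the problem has the shape this method handles.
- the characteristic-root method: the coefficients change with the index, which the root method cannot absorb.


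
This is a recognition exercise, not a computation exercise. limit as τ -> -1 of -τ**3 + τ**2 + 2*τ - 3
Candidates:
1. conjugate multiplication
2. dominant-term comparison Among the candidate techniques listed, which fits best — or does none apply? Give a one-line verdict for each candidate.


Verdict: no special technique — the function is continuous at -1; evaluation is itself the limit, no machinery required.
- conjugate multiplication: there is no infinity-minus-infinity radical difference to rationalize.
- dominant-term comparison: no dominant-degree comparison decides it.


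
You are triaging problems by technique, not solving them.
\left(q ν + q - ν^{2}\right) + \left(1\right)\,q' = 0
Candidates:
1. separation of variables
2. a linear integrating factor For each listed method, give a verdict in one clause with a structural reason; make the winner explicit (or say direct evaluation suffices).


Technique: a linear integrating factor — the unknown enters only to the first power against a nonzero forcing term — the integrating-factor template applies directly.
- separation of variables: the two dependences do not factor apart.
- a linear integrating factor — a fit — the right tool for this form.


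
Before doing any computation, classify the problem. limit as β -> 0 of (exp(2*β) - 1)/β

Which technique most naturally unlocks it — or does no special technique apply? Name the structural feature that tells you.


Method: l'Hôpital's rule (0/0) — substituting 0 gives 0 over 0; differentiate top and bottom once and re-evaluate. A first-order expansion at the point is an equally standard path; the rule packages it.


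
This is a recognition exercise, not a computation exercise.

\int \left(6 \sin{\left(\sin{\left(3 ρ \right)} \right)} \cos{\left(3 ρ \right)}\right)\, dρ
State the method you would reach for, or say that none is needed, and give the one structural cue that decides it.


Verdict: u-substitution — collected, the integrand has one factor that is, up to a constant, the derivative of an inner expression the rest depends on — substitute for that inner expression.


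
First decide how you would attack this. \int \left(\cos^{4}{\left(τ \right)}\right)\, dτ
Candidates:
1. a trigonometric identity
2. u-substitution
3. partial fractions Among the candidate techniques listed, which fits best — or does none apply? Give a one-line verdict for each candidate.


Method: a trigonometric identity — \cos^{4}{\left(τ \right)} carries an even exponent — trade it for double-angle cosines before integrating.
- a trigonometric identity: yes — fits the structure here.
- u-substitution — no subexpression of the integrand pairs with its own derivative as a factor — individual terms may offer their own substitutions, but any change of variable covering the whole integral would have to be constructed from outside the expression.
- partial fractions: there is no rational-function structure to decompose.


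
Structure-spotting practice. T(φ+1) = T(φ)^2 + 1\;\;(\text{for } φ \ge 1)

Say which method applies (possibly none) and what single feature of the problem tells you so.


Best approach: no special technique — the map from one term to the next is curved, not linear, so linear closed-form machinery does not attach.


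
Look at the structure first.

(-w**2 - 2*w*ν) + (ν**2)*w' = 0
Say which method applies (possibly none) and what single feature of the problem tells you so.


Technique: the homogeneous substitution — the slope's numerator and denominator share total degree; set v = w/ν and the equation drops to separable form. A Bernoulli substitution is a fair alternative on this equation directly; the homogeneous reading takes it as given.


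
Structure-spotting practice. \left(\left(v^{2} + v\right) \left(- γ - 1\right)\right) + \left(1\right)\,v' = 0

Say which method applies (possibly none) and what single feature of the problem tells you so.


Best approach: separation of variables — separating collects all v-dependence with the derivative and leaves all γ-dependence opposite: variables separate. This doubles as a Bernoulli equation in the unknown as written; dividing and integrating works on it directly.


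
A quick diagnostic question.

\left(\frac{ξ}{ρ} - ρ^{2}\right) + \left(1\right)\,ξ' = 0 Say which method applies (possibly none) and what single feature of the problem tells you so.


Verdict: a linear integrating factor — the unknown enters only to the first power against a nonzero forcing term — the integrating-factor template applies directly.


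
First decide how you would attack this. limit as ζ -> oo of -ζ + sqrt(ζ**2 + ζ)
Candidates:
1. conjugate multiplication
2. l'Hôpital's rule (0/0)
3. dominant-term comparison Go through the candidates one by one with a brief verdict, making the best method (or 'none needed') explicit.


Method: conjugate multiplication — an infinity-minus-infinity difference with a surviving radical — multiply by the conjugate to cancel the divergence.
- conjugate multiplication — applicable, and directly so.
- l'Hôpital's rule (0/0) — the expression is a difference driving to ∞ − ∞, not a 0/0 quotient — there is no ratio for the rule to differentiate.
- dominant-term comparison — leading-power comparison does not apply to this form.


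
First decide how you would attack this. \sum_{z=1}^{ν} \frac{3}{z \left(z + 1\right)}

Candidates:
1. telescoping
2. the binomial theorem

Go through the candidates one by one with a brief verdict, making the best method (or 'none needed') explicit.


Diagnosis: telescoping — one partial-fraction pass turns \frac{3}{z \left(z + 1\right)} into a shifted difference, and shifted differences telescope.
- telescoping: applicable, and directly so.
- the binomial theorem: no binomial coefficients pair with matched powers.


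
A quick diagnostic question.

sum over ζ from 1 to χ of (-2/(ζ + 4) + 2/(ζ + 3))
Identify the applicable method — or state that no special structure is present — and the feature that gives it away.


Method: telescoping — the summand is 2/(ζ + 3) minus the same expression shifted by one, so consecutive terms cancel in pairs.


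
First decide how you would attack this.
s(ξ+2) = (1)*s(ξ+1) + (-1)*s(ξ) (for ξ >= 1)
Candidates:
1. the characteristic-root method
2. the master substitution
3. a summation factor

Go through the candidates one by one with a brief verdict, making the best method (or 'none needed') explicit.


Verdict: the characteristic-root method — linear, homogeneous, constant coefficients: solutions of the form r^ξ exist — find the roots of the characteristic polynomial.
- the characteristic-root method — applies; the problem has the shape this method handles.
- the master substitution: no fixed divisor shrinks the index between calls.
- a summation factor — the recurrence reaches back more than one step, outside the first-order family a summation factor normalizes.


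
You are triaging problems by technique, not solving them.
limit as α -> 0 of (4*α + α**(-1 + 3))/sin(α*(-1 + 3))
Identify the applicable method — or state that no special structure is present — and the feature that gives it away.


Diagnosis: l'Hôpital's rule (0/0) — substituting 0 gives 0 over 0; differentiate top and bottom once and re-evaluate. A first-order expansion at the point is an equally standard path; the rule packages it.


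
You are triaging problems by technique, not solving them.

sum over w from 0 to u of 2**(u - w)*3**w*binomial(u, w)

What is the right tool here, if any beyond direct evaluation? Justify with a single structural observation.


Verdict: the binomial theorem — the summand is term w of a binomial expansion in 3 and 2; the whole sum is a single power.


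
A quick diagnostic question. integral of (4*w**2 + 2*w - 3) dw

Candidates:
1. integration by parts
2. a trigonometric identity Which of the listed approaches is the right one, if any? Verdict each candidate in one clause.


Diagnosis: no special technique — nothing composite, nothing rational, nothing trigonometric — each constant-multiple power of w integrates by the power rule alone.
- integration by parts — splitting off a factor buys nothing — the integrand integrates directly without parts.
- a trigonometric identity: with no trigonometric functions present, identity rewriting has no target.


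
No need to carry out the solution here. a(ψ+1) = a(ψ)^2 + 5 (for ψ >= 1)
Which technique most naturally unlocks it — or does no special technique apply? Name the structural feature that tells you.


Best approach: no special technique — the recurrence is nonlinear in the sequence terms; no linear-recurrence method fits it as written — one iterates or studies it directly.


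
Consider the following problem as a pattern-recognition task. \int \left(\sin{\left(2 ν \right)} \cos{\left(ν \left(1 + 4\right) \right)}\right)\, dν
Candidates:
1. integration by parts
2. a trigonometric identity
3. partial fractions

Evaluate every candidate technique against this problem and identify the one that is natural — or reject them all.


Technique: a trigonometric identity — the product \sin{\left(2 ν \right)} \cos{\left(ν \left(1 + 4\right) \right)} converts to a sum of single-frequency sinusoids via the product-to-sum identity.
- integration by parts — not the fit here: there is no polynomial factor to ladder down — parts can still close the trigonometric product by recursion, though the identity rewrite is the direct route.
- a trigonometric identity: yes — fits the structure here.
- partial fractions: there is no rational-function structure to decompose.


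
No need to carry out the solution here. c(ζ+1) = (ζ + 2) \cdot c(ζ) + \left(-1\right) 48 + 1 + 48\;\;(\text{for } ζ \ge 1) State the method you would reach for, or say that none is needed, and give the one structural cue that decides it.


Verdict: a summation factor — it is first-order linear but the coefficient ζ + 2 depends on the index, so multiply through by a summation factor to telescope it.


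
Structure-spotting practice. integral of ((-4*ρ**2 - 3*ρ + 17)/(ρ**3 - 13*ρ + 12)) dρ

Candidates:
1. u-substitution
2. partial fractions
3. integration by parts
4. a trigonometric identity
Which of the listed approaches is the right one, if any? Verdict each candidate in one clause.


Best approach: partial fractions — break ρ**3 - 13*ρ + 12 into its roots and the integral splits into logarithm-sized bites.
- u-substitution — no subexpression of the integrand pairs with its own derivative as a factor — individual terms may offer their own substitutions, but any change of variable covering the whole integral would have to be constructed from outside the expression.
- partial fractions: yes, a natural case for it.
- integration by parts — no split into a nonconstant polynomial times one of the standard kernels — exp, sine, or cosine of a linear argument, or a logarithm — applies here.
- a trigonometric identity — with no trigonometric functions present, identity rewriting has no target.


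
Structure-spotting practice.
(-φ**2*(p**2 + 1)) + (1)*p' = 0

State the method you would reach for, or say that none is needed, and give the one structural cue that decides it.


Method: separation of variables — solved for the derivative, the right side splits multiplicatively into a function of each variable alone — divide and integrate each side.


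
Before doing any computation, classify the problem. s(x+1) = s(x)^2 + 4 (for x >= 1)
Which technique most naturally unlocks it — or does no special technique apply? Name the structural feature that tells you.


Verdict: no special technique — the unknown enters the rule nonlinearly, not as a weighted sum — no linear method is even well-posed.


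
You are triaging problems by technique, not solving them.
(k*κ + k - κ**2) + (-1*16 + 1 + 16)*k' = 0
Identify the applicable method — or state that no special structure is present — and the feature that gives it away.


Diagnosis: a linear integrating factor — linear in the unknown with genuine forcing: multiply through by the exponential of the integrated coefficient and the left side closes into one derivative.


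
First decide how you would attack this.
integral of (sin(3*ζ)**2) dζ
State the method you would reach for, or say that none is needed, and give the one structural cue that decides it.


Verdict: a trigonometric identity — sin(3*ζ)**2 calls for power reduction: rewrite via double angles before any antiderivative is attempted.


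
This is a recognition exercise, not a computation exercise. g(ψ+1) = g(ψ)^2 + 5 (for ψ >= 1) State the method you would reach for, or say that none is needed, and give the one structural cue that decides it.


Diagnosis: no special technique — a nonlinear dependence on earlier terms breaks linearity, and with it every superposition-based closed form.


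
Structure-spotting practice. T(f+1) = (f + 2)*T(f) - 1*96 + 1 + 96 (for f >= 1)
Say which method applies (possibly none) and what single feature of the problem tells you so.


Diagnosis: a summation factor — it is first-order linear but the coefficient f + 2 depends on the index, so multiply through by a summation factor to telescope it.


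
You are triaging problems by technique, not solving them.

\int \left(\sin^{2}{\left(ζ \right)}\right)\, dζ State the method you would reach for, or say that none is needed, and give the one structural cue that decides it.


Diagnosis: a trigonometric identity — the even trigonometric power \sin^{2}{\left(ζ \right)} reduces by a double-angle identity before any integration is attempted.


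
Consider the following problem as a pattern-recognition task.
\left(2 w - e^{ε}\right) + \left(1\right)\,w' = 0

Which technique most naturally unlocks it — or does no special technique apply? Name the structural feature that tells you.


Verdict: a linear integrating factor — linear in the unknown with genuine forcing: multiply through by the exponential of the integrated coefficient and the left side closes into one derivative.


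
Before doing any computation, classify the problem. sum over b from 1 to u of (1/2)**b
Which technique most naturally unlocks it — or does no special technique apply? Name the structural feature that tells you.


Diagnosis: the geometric series formula — check a ratio of consecutive terms: it is 1/2, independent of the index, so the geometric formula closes the sum.


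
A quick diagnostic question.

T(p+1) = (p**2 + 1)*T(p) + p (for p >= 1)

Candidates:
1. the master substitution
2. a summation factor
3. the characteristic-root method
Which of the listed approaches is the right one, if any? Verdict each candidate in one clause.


Technique: a summation factor — first-order, linear, moving coefficient p**2 + 1: the discrete analogue of an integrating factor handles it.
- the master substitution: there is no divide-the-index recursive argument.
- a summation factor — yes — fits the structure here.
- the characteristic-root method: the coefficients change with the index, which the root method cannot absorb.


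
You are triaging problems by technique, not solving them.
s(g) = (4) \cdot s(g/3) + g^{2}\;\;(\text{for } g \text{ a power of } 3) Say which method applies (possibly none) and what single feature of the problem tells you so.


Diagnosis: the master substitution — the argument contracts 3-fold per step: reindex g exponentially and solve the linear recurrence in the new index.


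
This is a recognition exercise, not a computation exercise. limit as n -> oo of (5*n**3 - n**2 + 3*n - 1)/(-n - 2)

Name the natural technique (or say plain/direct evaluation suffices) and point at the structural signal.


Technique: dominant-term comparison — at large n only the top-degree terms survive; compare the leading terms and the limit falls out. Viewed as a single quotient this is an ∞/∞ form — an at-infinity application of l'Hôpital's rule would also resolve it; comparing leading growth reads the answer without differentiating.


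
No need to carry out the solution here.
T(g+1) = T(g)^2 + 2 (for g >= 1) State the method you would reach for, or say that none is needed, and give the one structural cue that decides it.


Technique: no special technique — once the recursion is nonlinear, characteristic roots, master substitutions, and summation factors are all off the table.


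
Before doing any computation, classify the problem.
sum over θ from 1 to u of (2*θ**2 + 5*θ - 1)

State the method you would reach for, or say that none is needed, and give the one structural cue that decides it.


Technique: no special technique — with only polynomial terms in θ present, the classical sum-of-powers identities are all you need.


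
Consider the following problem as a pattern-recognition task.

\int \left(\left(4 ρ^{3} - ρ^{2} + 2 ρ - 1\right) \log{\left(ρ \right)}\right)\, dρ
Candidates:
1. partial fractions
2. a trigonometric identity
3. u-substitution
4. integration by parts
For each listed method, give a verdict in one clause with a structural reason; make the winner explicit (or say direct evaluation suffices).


Method: integration by parts — the presence of \log{\left(ρ \right)} against a polynomial factor is the standard differentiate-the-log setup.
- partial fractions: there is no rational-function structure to decompose.
- a trigonometric identity: there is no trigonometric structure at all — the integrand carries no sine or cosine to rewrite.
- u-substitution — no subexpression of the integrand serves as a whole-integral substitution inner — individual terms may offer their own, but none carries its derivative as a factor of the full integrand; a working change of variable would have to be constructed from outside the expression.
- integration by parts — yes, a natural case for it.


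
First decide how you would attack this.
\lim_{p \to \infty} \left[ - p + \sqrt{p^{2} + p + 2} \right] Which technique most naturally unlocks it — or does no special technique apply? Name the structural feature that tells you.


Best approach: conjugate multiplication — infinity minus infinity with a radical in play — multiply by the conjugate so the divergences of \sqrt{p^{2} + p + 2} and p annihilate.


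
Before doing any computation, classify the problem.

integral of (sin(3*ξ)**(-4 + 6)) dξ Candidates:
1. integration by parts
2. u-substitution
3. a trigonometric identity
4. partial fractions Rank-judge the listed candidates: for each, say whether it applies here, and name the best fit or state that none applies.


Method: a trigonometric identity — the even exponent on sin(3*ξ)**(-4 + 6) signals one move: rewrite via cos of the doubled angle.
- integration by parts — not the natural route: no polynomial-kernel product appears — a recursive parts reduction of the trigonometric product exists, but the identity rewrite is direct.
- u-substitution: no subexpression of the integrand serves as a whole-integral substitution inner — individual terms may offer their own, but none carries its derivative as a factor of the full integrand; a working change of variable would have to be constructed from outside the expression.
- a trigonometric identity: yes, a natural case for it.
- partial fractions: the expression is not a ratio of polynomials that decomposes further.


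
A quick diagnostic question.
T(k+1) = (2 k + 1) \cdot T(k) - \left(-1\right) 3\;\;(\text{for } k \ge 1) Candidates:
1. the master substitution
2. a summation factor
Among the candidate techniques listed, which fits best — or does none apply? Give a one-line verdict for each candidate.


Diagnosis: a summation factor — rescale the sequence by the product of the weights 2 k + 1 so far — the recurrence collapses to a plain running sum.
- the master substitution — the recursion steps by a constant offset, so exponential reindexing is pointless.
- a summation factor — yes — fits the structure here.


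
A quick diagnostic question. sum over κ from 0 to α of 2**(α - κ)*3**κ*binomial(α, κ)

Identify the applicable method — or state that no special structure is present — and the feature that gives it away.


Technique: the binomial theorem — binomial(α, κ) weighting matched powers of 3 and 2 is the expanded form of (3 + 2)^α — fold it back up.


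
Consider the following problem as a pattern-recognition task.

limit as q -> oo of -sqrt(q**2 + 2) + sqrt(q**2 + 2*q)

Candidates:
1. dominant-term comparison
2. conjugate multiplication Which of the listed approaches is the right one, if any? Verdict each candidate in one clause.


Best approach: conjugate multiplication — an infinity-minus-infinity difference with a surviving radical — multiply by the conjugate to cancel the divergence.
- dominant-term comparison: this is not a rational comparison of growth rates at infinity.
- conjugate multiplication: yes — fits the structure here.


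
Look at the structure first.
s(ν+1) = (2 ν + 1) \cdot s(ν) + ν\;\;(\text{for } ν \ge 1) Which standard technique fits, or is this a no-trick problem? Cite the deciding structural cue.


Technique: a summation factor — first-order, linear, moving coefficient 2 ν + 1: the discrete analogue of an integrating factor handles it.


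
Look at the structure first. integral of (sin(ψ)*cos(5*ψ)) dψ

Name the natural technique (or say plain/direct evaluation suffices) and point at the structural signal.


Technique: a trigonometric identity — sin(ψ)*cos(5*ψ) mixes two frequencies; the product-to-sum identity splits it into single-frequency sinusoids.


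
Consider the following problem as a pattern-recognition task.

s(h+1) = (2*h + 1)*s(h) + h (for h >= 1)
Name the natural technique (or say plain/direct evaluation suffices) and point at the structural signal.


Best approach: a summation factor — normalize by the running product of 2*h + 1: the left side becomes a difference, and differences sum.


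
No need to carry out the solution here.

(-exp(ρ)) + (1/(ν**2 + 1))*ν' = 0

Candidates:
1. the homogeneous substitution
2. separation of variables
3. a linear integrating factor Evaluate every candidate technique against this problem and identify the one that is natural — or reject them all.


Method: separation of variables — solved for the derivative, the right side splits multiplicatively into a function of each variable alone — divide and integrate each side.
- the homogeneous substitution: solved for the derivative, the right side changes under joint scaling of the two variables.
- separation of variables: yes — fits the structure here.
- a linear integrating factor: the unknown enters nonlinearly (through a power, a denominator, or a transcendental function), which the linear integrating-factor recipe cannot absorb as-is — any repair would come from a preliminary substitution, not the factor.


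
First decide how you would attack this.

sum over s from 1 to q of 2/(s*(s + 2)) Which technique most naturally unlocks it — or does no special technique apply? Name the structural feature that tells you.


Diagnosis: telescoping — the summand 2/(s*(s + 2)) decomposes into fractions whose poles differ by an integer shift — the series collapses.


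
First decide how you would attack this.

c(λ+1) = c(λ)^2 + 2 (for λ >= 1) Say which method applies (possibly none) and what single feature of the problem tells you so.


Diagnosis: no special technique — no ansatz, no master substitution, no summation factor survives the nonlinearity here.


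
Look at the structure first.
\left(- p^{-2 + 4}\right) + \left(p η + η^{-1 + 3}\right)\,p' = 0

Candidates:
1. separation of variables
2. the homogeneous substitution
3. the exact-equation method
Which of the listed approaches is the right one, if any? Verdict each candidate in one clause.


Diagnosis: the homogeneous substitution — the slope is degree-zero homogeneous: the ratio substitution v = p/η collapses it. A Bernoulli-style rewrite — possibly after exchanging which variable is treated as dependent — would work as well; the homogeneous substitution is the more immediate reading here.
- separation of variables: the two dependences do not factor apart.
- the homogeneous substitution — a fit — the right tool for this form.
- the exact-equation method — the mixed partial derivatives differ, so the left side is not a total differential.


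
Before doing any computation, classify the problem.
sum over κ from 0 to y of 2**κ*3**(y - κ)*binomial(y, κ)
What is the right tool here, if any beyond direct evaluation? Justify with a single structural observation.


Verdict: the binomial theorem — binomial coefficients against complementary powers of 2 and 3: recognize the binomial expansion and resum.


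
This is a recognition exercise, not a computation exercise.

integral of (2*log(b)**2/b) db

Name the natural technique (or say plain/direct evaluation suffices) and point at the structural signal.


Verdict: u-substitution — viewed as a product, the integrand is a composition evaluated at log(b) times (a constant multiple of) that inner expression's derivative, so u = log(b) makes it elementary.


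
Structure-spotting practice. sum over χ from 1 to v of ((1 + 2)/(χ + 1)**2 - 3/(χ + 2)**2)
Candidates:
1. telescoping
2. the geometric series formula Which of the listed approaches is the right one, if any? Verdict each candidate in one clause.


Method: telescoping — spot the paired structure — each term adds (1 + 2)/(χ + 1)**2 and subtracts its successor value, which the next term restores: the definition of a telescoping chain.
- telescoping: yes — fits the structure here.
- the geometric series formula: the term-to-term ratio drifts with the index — the one thing the geometric formula cannot absorb.


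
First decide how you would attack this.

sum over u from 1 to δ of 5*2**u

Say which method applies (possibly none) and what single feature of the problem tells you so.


Method: the geometric series formula — term-over-term division gives 2 every time — index-free ratio, geometric sum formula applies.


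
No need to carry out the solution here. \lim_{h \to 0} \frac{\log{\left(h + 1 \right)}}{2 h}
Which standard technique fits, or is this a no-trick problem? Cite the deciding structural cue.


Technique: l'Hôpital's rule (0/0) — the 0/0 form at 0 is the signature situation for l'Hôpital's rule. A local series expansion at the point resolves it as well; the rule is the packaged version of that step.


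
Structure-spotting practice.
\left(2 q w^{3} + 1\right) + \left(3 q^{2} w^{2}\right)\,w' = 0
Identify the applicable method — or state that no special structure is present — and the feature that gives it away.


Method: the exact-equation method — the compatibility test passes: the w-derivative of 2 q w^{3} + 1 matches the q-derivative of 3 q^{2} w^{2}, so integrate a potential.


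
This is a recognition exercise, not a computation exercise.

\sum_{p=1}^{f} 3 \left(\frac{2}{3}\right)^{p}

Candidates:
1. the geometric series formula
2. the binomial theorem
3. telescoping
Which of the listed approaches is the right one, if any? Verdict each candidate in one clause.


Verdict: the geometric series formula — each summand is the previous one scaled by \frac{2}{3}; that constant multiplier is itself the geometric structure.
- the geometric series formula — applies; the problem has the shape this method handles.
- the binomial theorem — the summand does not match any term pattern of an expanded binomial power.
- telescoping — computed from the summand as displayed, the partial sums build up without the pairwise collapse telescoping exploits.


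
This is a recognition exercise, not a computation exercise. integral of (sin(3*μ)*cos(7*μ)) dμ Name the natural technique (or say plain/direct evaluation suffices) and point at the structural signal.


Technique: a trigonometric identity — the product sin(3*μ)*cos(7*μ) converts to a sum of single-frequency sinusoids via the product-to-sum identity.


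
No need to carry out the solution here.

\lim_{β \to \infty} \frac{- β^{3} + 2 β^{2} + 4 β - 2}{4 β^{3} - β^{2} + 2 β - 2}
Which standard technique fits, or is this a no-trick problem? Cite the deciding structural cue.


Technique: dominant-term comparison — at large β only the top-degree terms survive; compare the leading terms and the limit falls out. Viewed as a single quotient this is an ∞/∞ form — an at-infinity application of l'Hôpital's rule would also resolve it; comparing leading growth reads the answer without differentiating.


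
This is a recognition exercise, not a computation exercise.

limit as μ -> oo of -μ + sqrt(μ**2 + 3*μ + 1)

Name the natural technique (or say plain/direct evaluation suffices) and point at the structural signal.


Best approach: conjugate multiplication — the ∞ − ∞ radical form is the exact trigger for the conjugate maneuver.


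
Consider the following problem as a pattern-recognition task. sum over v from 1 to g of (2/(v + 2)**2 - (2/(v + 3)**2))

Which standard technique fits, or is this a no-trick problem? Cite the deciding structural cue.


Best approach: telescoping — write out three consecutive terms and watch the interior cancel: the advanced copy one term subtracts reappears as the very next term's leading piece, pair after pair.


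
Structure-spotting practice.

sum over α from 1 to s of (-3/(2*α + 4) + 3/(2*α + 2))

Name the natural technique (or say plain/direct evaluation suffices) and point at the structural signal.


Best approach: telescoping — write out three consecutive terms and watch the interior cancel: the advanced copy one term subtracts reappears as the very next term's leading piece, pair after pair.


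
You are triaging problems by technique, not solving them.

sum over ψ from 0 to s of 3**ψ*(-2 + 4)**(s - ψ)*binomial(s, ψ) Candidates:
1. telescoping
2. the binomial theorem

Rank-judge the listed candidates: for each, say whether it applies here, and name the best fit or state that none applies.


Method: the binomial theorem — binomial(s, ψ) weighting matched powers of 3 and (-2 + 4) is the expanded form of (3 + (-2 + 4))^s — fold it back up.
- telescoping: neither a shifted-difference shape nor integer-spaced poles are present.
- the binomial theorem — applicable, and directly so.


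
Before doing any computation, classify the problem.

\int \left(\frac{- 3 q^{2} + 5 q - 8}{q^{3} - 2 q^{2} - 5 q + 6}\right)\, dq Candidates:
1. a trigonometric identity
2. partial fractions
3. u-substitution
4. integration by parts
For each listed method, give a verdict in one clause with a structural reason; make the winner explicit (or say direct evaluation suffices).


Technique: partial fractions — the factorization of q^{3} - 2 q^{2} - 5 q + 6 is the whole battle; after it, each term is a table integral.
- a trigonometric identity — no sine or cosine appears, so there is nothing for a trigonometric identity to act on.
- partial fractions: applies; the problem has the shape this method handles.
- u-substitution: no subexpression of the integrand pairs with its own derivative as a factor — individual terms may offer their own substitutions, but any change of variable covering the whole integral would have to be constructed from outside the expression.
- integration by parts — the nonconstant-polynomial-times-standard-kernel pattern (an exp, sine, cosine, or logarithm partner) is absent.


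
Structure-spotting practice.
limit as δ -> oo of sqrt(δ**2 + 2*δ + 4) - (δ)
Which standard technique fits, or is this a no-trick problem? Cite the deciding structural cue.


Method: conjugate multiplication — divergence minus divergence hides a finite answer — expose it by pairing sqrt(δ**2 + 2*δ + 4) - δ with its conjugate.


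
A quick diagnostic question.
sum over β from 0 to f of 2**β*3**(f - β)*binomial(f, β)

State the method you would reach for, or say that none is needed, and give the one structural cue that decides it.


Method: the binomial theorem — the summand is term β of a binomial expansion in 2 and 3; the whole sum is a single power.


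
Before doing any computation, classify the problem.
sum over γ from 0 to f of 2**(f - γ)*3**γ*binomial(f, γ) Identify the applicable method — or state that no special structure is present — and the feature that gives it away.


Verdict: the binomial theorem — the binomial coefficients weight matched powers of 3 and 2, which is exactly the expansion of a binomial power.


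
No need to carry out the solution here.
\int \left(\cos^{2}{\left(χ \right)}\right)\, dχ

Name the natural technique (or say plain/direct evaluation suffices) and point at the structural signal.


Technique: a trigonometric identity — \cos^{2}{\left(χ \right)} is an even power — the power-reduction identity rewrites it into first-degree cosines.


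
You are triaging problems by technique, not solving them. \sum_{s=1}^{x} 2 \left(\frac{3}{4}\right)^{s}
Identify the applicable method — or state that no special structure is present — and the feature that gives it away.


Method: the geometric series formula — the ratio of consecutive terms is the constant \frac{3}{4}, independent of the index — a geometric sum.


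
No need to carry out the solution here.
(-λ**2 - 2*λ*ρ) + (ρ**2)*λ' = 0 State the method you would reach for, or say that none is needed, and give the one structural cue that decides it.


Best approach: the homogeneous substitution — the slope's numerator and denominator share total degree; set v = λ/ρ and the equation drops to separable form. Rearranged, this also fits the Bernoulli template directly; the homogeneous substitution reads the structure without the rearrangement.
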